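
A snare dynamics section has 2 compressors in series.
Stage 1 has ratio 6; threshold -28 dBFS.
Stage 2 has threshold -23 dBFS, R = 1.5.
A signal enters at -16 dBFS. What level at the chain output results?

Stage 1: -16 dBFS is 12 dB over -28 dBFS; at 6:1 that becomes 2 dB over, giving -26 dBFS.
Stage 2: -26 dBFS is at or below the -23 dBFS threshold — no compression; output -26 dBFS.

-26 dBFS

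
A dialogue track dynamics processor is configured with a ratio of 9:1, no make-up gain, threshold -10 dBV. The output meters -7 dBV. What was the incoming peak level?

The compressed level sits -7 − (-10) = 3 dB over threshold.
Input overshoot = R × output overshoot = 27 dB → input = -10 + 27 = 17 dBV.

17 dBV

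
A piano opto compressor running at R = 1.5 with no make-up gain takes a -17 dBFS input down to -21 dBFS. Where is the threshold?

-29 dBFS

Gain reduction = -17 − (-21) = 4 dB; output overshoot = GR / (R − 1) = 4 / 0.5 = 8 dB.
Threshold = output − output overshoot = -21 − 8 = -29 dBFS.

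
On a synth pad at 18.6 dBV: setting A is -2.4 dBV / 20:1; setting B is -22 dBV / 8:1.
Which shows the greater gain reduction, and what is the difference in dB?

B, by 15.575 dB

A: GR = 21 − 21/20 = 19.95 dB.
B: GR = 40.6 − 40.6/8 = 35.525 dB.
Difference: 15.575 dB in favour of B.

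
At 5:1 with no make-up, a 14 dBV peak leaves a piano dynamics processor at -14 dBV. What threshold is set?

-21 dBV

Gain reduction = 14 − (-14) = 28 dB; output overshoot = GR / (R − 1) = 28 / 4 = 7 dB.
Threshold = output − output overshoot = -14 − 7 = -21 dBV.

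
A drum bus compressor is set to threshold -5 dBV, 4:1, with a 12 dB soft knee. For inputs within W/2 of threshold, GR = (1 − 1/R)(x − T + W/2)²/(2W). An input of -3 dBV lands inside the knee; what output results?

-5 dBV

x − T + W/2 = -3 − (-5) + 6 = 8.
GR = (1 − 1/4) × 8² / 24 = 0.75 × 64 / 24 = 2 dB.
Output = -3 − 2 = -5 dBV.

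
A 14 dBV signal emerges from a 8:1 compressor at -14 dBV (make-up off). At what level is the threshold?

Let T be the threshold. Output overshoot = (input overshoot)/R, so -14 − T = (14 − T)/8.
8·(-14 − T) = 14 − T → 7·T = -112 − 14 = -126.
T = -126/7 = -18 dBV.

-18 dBV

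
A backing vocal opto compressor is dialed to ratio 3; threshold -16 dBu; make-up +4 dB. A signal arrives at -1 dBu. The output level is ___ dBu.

The input is 15 dB above the -16 dBu threshold.
3:1 compression reduces that to 15/3 = 5 dB over.
So the level is -16 + 5 = -11 dBu; make-up adds 4 dB, giving -7 dBu.

-7 dBu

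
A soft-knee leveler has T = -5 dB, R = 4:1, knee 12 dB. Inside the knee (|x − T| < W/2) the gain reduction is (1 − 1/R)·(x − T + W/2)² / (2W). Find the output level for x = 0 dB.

-3.78125 dB

x − T + W/2 = 0 − (-5) + 6 = 11.
GR = (1 − 1/4) × 11² / 24 = 0.75 × 121 / 24 = 3.78125 dB.
Output = 0 − 3.78125 = -3.78125 dB.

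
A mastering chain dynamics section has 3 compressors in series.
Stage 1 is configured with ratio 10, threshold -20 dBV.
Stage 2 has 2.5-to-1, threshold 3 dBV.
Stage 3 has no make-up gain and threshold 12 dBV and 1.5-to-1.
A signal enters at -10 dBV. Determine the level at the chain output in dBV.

Stage 1: overshoot 10 dB → 10/10 = 1 dB → -19 dBV.
Stage 2: -19 dBV ≤ 3 dBV, so stage 2 doesn't engage; output -19 dBV.
Stage 3: -19 dBV ≤ 12 dBV, so stage 3 doesn't engage; output -19 dBV.

-19 dBV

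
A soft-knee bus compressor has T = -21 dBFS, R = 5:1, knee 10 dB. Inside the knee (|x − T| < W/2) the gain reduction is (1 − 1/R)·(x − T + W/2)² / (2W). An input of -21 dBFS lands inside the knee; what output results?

x − T + W/2 = -21 − (-21) + 5 = 5.
GR = (1 − 1/5) × 5² / 20 = 0.8 × 25 / 20 = 1 dB.
Output = -21 − 1 = -22 dBFS.

-22 dBFS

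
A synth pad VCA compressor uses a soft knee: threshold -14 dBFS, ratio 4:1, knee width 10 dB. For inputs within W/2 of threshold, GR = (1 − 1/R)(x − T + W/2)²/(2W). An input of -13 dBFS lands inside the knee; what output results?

-14.35 dBFS

x − T + W/2 = -13 − (-14) + 5 = 6.
GR = (1 − 1/4) × 6² / 20 = 0.75 × 36 / 20 = 1.35 dB.
Output = -13 − 1.35 = -14.35 dBFS.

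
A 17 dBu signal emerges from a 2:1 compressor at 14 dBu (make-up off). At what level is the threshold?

11 dBu

Gain reduction = 17 − 14 = 3 dB; output overshoot = GR / (R − 1) = 3 / 1 = 3 dB.
Threshold = output − output overshoot = 14 − 3 = 11 dBu.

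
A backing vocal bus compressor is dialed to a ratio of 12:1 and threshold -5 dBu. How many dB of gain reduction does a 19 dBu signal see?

22 dB

Overshoot = 19 − (-5) = 24 dB.
A 12:1 ratio leaves 2 dB of that excess.
So the signal is attenuated by 24 − 2 = 22 dB.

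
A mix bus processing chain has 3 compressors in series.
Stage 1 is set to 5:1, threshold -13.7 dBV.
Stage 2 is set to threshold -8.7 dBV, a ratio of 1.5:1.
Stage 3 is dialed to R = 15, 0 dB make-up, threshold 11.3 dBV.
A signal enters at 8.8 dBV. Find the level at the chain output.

-9.2 dBV

Stage 1: 22.5 dB above -13.7 dBV, reduced 5:1 to 4.5 dB above → -9.2 dBV.
Stage 2: -9.2 dBV ≤ -8.7 dBV, so stage 2 doesn't engage; output -9.2 dBV.
Stage 3: below threshold (-9.2 ≤ 11.3); passes unchanged; output -9.2 dBV.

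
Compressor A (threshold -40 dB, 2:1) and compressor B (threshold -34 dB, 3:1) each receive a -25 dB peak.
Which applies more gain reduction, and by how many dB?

A: GR = 15 − 15/2 = 7.5 dB.
B: GR = 9 − 9/3 = 6 dB.
Difference: 1.5 dB in favour of A.

A, by 1.5 dB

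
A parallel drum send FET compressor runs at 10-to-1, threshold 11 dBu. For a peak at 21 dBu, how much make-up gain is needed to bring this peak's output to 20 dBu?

8 dB

Overshoot 10 dB → 10/10 = 1 dB after compression, so the compressed level is 11 + 1 = 12 dBu.
Make-up = target − compressed = 20 − 12 = 8 dB.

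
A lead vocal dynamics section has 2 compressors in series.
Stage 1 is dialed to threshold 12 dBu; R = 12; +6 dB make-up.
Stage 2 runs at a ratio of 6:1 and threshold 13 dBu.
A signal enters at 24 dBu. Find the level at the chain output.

Stage 1: overshoot 12 dB → 12/12 = 1 dB → 13 dBu; +6 dB make-up → 19 dBu.
Stage 2: 6 dB above 13 dBu, reduced 6:1 to 1 dB above → 14 dBu.

14 dBu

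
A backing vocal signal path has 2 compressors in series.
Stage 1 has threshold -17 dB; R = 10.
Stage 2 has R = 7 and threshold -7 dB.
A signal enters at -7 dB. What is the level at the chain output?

Stage 1: 10 dB above -17 dB, reduced 10:1 to 1 dB above → -16 dB.
Stage 2: -16 dB is at or below the -7 dB threshold — no compression; output -16 dB.

-16 dB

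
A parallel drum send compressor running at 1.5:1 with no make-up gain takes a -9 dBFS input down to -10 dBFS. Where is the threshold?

Gain reduction = -9 − (-10) = 1 dB; output overshoot = GR / (R − 1) = 1 / 0.5 = 2 dB.
Threshold = output − output overshoot = -10 − 2 = -12 dBFS.

-12 dBFS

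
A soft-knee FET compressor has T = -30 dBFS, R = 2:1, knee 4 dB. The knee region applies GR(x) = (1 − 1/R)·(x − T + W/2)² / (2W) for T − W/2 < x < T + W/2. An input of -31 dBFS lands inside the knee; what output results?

-31.0625 dBFS

x − T + W/2 = -31 − (-30) + 2 = 1.
GR = (1 − 1/2) × 1² / 8 = 0.5 × 1 / 8 = 0.0625 dB.
Output = -31 − 0.0625 = -31.0625 dBFS.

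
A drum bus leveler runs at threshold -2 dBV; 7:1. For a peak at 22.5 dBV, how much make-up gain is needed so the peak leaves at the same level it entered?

The peak compresses to -2 + 24.5/7 = 1.5 dBV.
To reach 22.5 dBV requires 22.5 − 1.5 = 21 dB of make-up.

21 dB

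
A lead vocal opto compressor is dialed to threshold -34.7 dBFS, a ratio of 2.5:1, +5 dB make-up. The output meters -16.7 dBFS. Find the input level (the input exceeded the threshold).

Before make-up, the level was -16.7 − 5 = -21.7 dBFS.
Post-compression overshoot = -21.7 − (-34.7) = 13 dB.
Input overshoot = R × output overshoot = 32.5 dB → input = -34.7 + 32.5 = -2.2 dBFS.

-2.2 dBFS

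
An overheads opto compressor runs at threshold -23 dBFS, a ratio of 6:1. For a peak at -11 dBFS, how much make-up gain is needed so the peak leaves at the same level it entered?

Overshoot 12 dB → 12/6 = 2 dB after compression, so the compressed level is -23 + 2 = -21 dBFS.
Make-up = target − compressed = -11 − (-21) = 10 dB.

10 dB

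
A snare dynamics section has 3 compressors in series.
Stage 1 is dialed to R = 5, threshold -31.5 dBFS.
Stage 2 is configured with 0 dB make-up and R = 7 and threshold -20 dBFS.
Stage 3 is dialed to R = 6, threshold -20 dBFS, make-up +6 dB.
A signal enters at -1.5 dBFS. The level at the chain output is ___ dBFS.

-19.5 dBFS

Stage 1: 30 dB above -31.5 dBFS, reduced 5:1 to 6 dB above → -25.5 dBFS.
Stage 2: -25.5 dBFS is at or below the -20 dBFS threshold — no compression; output -25.5 dBFS.
Stage 3: -25.5 dBFS is at or below the -20 dBFS threshold — no compression; make-up brings it to -19.5 dBFS.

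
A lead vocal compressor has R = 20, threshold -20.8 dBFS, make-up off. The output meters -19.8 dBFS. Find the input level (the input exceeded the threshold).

Post-compression overshoot = -19.8 − (-20.8) = 1 dB.
Input overshoot = R × output overshoot = 20 dB → input = -20.8 + 20 = -0.8 dBFS.

-0.8 dBFS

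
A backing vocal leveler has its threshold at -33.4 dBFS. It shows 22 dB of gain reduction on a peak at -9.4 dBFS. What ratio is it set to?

Input overshoot = -9.4 − (-33.4) = 24 dB.
Output overshoot = 24 − 22 = 2 dB.
Ratio = input overshoot / output overshoot = 24 / 2 = 12.

12:1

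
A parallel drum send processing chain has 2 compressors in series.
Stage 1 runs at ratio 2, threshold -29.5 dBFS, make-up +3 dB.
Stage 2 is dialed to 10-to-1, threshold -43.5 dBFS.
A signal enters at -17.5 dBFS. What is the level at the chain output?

-41.2 dBFS

Stage 1: overshoot 12 dB → 12/2 = 6 dB → -23.5 dBFS; +3 dB make-up → -20.5 dBFS.
Stage 2: overshoot 23 dB → 23/10 = 2.3 dB → -41.2 dBFS.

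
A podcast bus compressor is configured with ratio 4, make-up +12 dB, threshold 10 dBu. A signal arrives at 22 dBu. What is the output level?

Overshoot: 22 − 10 = 12 dB.
The 12 dB excess becomes 3 dB after 4:1 reduction.
That puts the output at 13 dBu; make-up adds 12 dB, giving 25 dBu.

25 dBu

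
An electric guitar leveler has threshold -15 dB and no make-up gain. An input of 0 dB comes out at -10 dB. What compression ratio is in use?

Input overshoot = 0 − (-15) = 15 dB; output overshoot = -10 − (-15) = 5 dB.
Ratio = 15 / 5 = 3.

3:1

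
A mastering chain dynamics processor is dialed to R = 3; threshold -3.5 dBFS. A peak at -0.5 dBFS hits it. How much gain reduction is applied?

The signal is 3 dB above threshold.
At 3:1, output sits 3/3 = 1 dB above threshold.
GR = overshoot in − overshoot out = 3 − 1 = 2 dB.

2 dB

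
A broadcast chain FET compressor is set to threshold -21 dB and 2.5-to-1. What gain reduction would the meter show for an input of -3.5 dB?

10.5 dB

Overshoot = -3.5 − (-21) = 17.5 dB.
At 2.5:1, output sits 17.5/2.5 = 7 dB above threshold.
Gain reduction = 17.5 − 7 = 10.5 dB.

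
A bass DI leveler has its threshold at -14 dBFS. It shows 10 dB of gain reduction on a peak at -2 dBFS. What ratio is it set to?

6:1

Input overshoot = -2 − (-14) = 12 dB.
Output overshoot = 12 − 10 = 2 dB.
Ratio = input overshoot / output overshoot = 12 / 2 = 6.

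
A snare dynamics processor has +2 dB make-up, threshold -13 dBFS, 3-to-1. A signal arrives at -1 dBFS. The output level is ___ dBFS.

-7 dBFS

Overshoot: -1 − (-13) = 12 dB.
At 3:1 the overshoot is divided by 3, leaving 4 dB above threshold.
Output = -13 + 4 = -9 dBFS; make-up adds 2 dB, giving -7 dBFS.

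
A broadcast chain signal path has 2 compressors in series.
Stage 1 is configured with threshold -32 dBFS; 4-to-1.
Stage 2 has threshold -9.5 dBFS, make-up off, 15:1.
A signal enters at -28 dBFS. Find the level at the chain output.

Stage 1: 4 dB above -32 dBFS, reduced 4:1 to 1 dB above → -31 dBFS.
Stage 2: -31 dBFS ≤ -9.5 dBFS, so stage 2 doesn't engage; output -31 dBFS.

-31 dBFS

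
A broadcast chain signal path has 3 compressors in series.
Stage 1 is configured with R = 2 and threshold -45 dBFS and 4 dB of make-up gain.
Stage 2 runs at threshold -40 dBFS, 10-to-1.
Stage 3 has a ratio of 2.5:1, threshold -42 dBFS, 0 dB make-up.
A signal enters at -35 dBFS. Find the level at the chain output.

Stage 1: 10 dB above -45 dBFS, reduced 2:1 to 5 dB above → -40 dBFS; +4 dB make-up → -36 dBFS.
Stage 2: overshoot 4 dB → 4/10 = 0.4 dB → -39.6 dBFS.
Stage 3: 2.4 dB above -42 dBFS, reduced 2.5:1 to 0.96 dB above → -41.04 dBFS.

-41.04 dBFS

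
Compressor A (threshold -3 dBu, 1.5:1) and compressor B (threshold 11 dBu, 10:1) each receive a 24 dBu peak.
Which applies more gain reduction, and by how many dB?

A: GR = 27 − 27/1.5 = 9 dB.
B: GR = 13 − 13/10 = 11.7 dB.
Difference: 2.7 dB in favour of B.

B, by 2.7 dB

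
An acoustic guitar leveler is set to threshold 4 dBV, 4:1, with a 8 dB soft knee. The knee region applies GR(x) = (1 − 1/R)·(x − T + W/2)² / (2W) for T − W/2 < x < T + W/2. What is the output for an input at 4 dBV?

3.25 dBV

x − T + W/2 = 4 − 4 + 4 = 4.
GR = (1 − 1/4) × 4² / 16 = 0.75 × 16 / 16 = 0.75 dB.
Output = 4 − 0.75 = 3.25 dBV.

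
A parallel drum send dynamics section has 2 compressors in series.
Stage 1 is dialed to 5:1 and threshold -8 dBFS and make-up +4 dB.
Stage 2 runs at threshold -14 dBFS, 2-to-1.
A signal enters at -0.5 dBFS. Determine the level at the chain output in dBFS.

Stage 1: -0.5 dBFS is 7.5 dB over -8 dBFS; at 5:1 that becomes 1.5 dB over, giving -6.5 dBFS; +4 dB make-up → -2.5 dBFS.
Stage 2: -2.5 dBFS is 11.5 dB over -14 dBFS; at 2:1 that becomes 5.75 dB over, giving -8.25 dBFS.

-8.25 dBFS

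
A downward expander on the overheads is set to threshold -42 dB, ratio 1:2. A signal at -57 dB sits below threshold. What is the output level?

Undershoot = (-42) − (-57) = 15 dB.
At 1:2, that expands to 30 dB under threshold.
Output = -42 − 30 = -72 dB.

-72 dB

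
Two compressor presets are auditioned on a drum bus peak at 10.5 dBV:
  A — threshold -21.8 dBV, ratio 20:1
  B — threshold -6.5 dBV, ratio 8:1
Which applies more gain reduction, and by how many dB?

A, by 15.81 dB

A: GR = 32.3 − 32.3/20 = 30.685 dB.
B: GR = 17 − 17/8 = 14.875 dB.
A reduces 15.81 dB more.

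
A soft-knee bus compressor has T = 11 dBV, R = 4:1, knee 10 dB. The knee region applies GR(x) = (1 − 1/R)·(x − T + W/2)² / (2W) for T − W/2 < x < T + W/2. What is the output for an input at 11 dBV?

x − T + W/2 = 11 − 11 + 5 = 5.
GR = (1 − 1/4) × 5² / 20 = 0.75 × 25 / 20 = 0.9375 dB.
Output = 11 − 0.9375 = 10.0625 dBV.

10.0625 dBV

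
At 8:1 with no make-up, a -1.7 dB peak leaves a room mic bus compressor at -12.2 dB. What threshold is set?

-13.7 dB

Let T be the threshold. Output overshoot = (input overshoot)/R, so -12.2 − T = (-1.7 − T)/8.
8·(-12.2 − T) = -1.7 − T → 7·T = -97.6 − (-1.7) = -95.9.
T = -95.9/7 = -13.7 dB.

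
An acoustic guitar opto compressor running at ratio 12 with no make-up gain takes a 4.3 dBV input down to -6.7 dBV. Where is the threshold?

Input is 12 dB above T (since output overshoot × R = input overshoot: (-6.7 − T)·12 = 4.3 − T gives T = -7.7 dBV).
Check: -7.7 + (4.3 − (-7.7))/12 = -7.7 + 1 = -6.7 dBV. ✓

-7.7 dBV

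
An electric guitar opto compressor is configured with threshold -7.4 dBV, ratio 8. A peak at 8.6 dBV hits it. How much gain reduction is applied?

14 dB

8.6 dBV exceeds the threshold by 16 dB.
After 8:1 compression the overshoot becomes 16/8 = 2 dB.
Gain reduction = 16 − 2 = 14 dB.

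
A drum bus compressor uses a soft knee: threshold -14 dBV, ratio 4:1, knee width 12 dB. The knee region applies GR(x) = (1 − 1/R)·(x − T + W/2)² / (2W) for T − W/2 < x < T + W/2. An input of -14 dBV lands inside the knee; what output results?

x − T + W/2 = -14 − (-14) + 6 = 6.
GR = (1 − 1/4) × 6² / 24 = 0.75 × 36 / 24 = 1.125 dB.
Output = -14 − 1.125 = -15.125 dBV.

-15.125 dBV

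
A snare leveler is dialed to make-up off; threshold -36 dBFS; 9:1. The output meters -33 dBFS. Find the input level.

Post-compression overshoot = -33 − (-36) = 3 dB.
Undo the ratio: input overshoot = 3 × 9 = 27 dB, giving input = -9 dBFS.

-9 dBFS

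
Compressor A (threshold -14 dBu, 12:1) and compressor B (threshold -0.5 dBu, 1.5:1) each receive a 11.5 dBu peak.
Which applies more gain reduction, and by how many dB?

A: 25.5 dB over, compressed to 2.125 dB over, so 23.375 dB of GR.
B: 12 dB over, compressed to 8 dB over, so 4 dB of GR.
Difference: 19.375 dB in favour of A.

A, by 19.375 dB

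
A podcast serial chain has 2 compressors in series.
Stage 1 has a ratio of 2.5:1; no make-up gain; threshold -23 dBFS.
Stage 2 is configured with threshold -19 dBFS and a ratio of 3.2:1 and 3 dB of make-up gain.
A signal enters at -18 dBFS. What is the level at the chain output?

Stage 1: overshoot 5 dB → 5/2.5 = 2 dB → -21 dBFS.
Stage 2: below threshold (-21 ≤ -19); passes unchanged; make-up brings it to -18 dBFS.

-18 dBFS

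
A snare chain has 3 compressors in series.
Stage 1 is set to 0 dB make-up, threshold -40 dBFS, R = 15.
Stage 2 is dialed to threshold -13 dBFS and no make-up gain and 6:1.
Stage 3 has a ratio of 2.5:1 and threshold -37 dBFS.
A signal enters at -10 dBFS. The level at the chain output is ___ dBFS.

-38 dBFS

Stage 1: overshoot 30 dB → 30/15 = 2 dB → -38 dBFS.
Stage 2: below threshold (-38 ≤ -13); passes unchanged; output -38 dBFS.
Stage 3: below threshold (-38 ≤ -37); passes unchanged; output -38 dBFS.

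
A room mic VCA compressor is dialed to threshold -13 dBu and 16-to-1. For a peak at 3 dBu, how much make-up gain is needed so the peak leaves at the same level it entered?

Overshoot 16 dB → 16/16 = 1 dB after compression, so the compressed level is -13 + 1 = -12 dBu.
Make-up = target − compressed = 3 − (-12) = 15 dB.

15 dB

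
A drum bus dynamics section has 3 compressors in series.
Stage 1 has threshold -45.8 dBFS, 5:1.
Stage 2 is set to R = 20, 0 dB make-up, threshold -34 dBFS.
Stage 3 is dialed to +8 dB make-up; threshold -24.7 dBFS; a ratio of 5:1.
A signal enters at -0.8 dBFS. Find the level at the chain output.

Stage 1: overshoot 45 dB → 45/5 = 9 dB → -36.8 dBFS.
Stage 2: -36.8 dBFS is at or below the -34 dBFS threshold — no compression; output -36.8 dBFS.
Stage 3: -36.8 dBFS ≤ -24.7 dBFS, so stage 3 doesn't engage; make-up brings it to -28.8 dBFS.

-28.8 dBFS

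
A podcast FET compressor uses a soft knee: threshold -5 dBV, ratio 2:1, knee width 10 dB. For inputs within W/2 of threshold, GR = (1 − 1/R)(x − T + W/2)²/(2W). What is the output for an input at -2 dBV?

-3.6 dBV

x − T + W/2 = -2 − (-5) + 5 = 8.
GR = (1 − 1/2) × 8² / 20 = 0.5 × 64 / 20 = 1.6 dB.
Output = -2 − 1.6 = -3.6 dBV.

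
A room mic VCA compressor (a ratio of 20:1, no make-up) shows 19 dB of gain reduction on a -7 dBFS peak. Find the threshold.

-27 dBFS

Input is 20 dB above T (since output overshoot × R = input overshoot: (-26 − T)·20 = -7 − T gives T = -27 dBFS).
Check: -27 + (-7 − (-27))/20 = -27 + 1 = -26 dBFS. ✓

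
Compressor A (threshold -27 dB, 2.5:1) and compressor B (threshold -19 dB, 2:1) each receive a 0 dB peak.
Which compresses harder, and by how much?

A, by 6.7 dB

A: GR = 27 − 27/2.5 = 16.2 dB.
B: GR = 19 − 19/2 = 9.5 dB.
A applies 6.7 dB more gain reduction.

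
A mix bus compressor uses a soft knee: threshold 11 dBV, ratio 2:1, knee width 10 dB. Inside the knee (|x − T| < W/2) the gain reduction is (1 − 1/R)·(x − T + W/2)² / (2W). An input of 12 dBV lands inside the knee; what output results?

11.1 dBV

x − T + W/2 = 12 − 11 + 5 = 6.
GR = (1 − 1/2) × 6² / 20 = 0.5 × 36 / 20 = 0.9 dB.
Output = 12 − 0.9 = 11.1 dBV.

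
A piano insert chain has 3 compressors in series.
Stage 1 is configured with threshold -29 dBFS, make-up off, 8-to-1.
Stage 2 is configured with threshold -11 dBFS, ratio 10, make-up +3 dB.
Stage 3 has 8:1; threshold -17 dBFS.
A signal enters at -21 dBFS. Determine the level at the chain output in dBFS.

-25 dBFS

Stage 1: -21 dBFS is 8 dB over -29 dBFS; at 8:1 that becomes 1 dB over, giving -28 dBFS.
Stage 2: -28 dBFS is at or below the -11 dBFS threshold — no compression; make-up brings it to -25 dBFS.
Stage 3: -25 dBFS is at or below the -17 dBFS threshold — no compression; output -25 dBFS.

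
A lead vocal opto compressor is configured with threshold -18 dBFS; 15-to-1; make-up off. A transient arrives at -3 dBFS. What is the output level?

The input is 15 dB above the -18 dBFS threshold.
15:1 compression reduces that to 15/15 = 1 dB over.
Output = -18 + 1 = -17 dBFS.

-17 dBFS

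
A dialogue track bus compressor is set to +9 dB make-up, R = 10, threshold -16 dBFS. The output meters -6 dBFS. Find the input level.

Remove make-up: -6 − 9 = -15 dBFS.
Post-compression overshoot = -15 − (-16) = 1 dB.
Undo the ratio: input overshoot = 1 × 10 = 10 dB, giving input = -6 dBFS.

-6 dBFS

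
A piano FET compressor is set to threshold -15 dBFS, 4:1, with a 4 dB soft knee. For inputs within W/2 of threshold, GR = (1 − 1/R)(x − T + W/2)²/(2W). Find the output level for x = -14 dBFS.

x − T + W/2 = -14 − (-15) + 2 = 3.
GR = (1 − 1/4) × 3² / 8 = 0.75 × 9 / 8 = 0.84375 dB.
Output = -14 − 0.84375 = -14.84375 dBFS.

-14.84375 dBFS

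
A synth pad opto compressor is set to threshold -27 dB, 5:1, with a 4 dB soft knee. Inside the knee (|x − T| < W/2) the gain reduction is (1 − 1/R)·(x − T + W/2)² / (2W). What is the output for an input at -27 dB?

x − T + W/2 = -27 − (-27) + 2 = 2.
GR = (1 − 1/5) × 2² / 8 = 0.8 × 4 / 8 = 0.4 dB.
Output = -27 − 0.4 = -27.4 dB.

-27.4 dB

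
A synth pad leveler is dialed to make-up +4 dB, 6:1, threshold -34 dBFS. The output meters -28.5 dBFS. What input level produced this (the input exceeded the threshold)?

Stripping the +4 dB make-up gives -32.5 dBFS at the gain stage.
That's 1.5 dB above the -34 dBFS threshold.
Input overshoot = R × output overshoot = 9 dB → input = -34 + 9 = -25 dBFS.

-25 dBFS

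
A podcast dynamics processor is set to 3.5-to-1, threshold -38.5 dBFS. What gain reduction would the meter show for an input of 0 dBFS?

The signal is 38.5 dB above threshold.
At 3.5:1, output sits 38.5/3.5 = 11 dB above threshold.
GR = overshoot in − overshoot out = 38.5 − 11 = 27.5 dB.

27.5 dB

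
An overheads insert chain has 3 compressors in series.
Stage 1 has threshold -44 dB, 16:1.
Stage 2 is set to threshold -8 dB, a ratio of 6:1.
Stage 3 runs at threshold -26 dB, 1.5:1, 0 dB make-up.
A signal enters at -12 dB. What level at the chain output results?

-42 dB

Stage 1: overshoot 32 dB → 32/16 = 2 dB → -42 dB.
Stage 2: below threshold (-42 ≤ -8); passes unchanged; output -42 dB.
Stage 3: below threshold (-42 ≤ -26); passes unchanged; output -42 dB.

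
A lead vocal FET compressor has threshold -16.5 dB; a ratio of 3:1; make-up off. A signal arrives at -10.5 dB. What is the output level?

Overshoot: -10.5 − (-16.5) = 6 dB.
At 3:1 the overshoot is divided by 3, leaving 2 dB above threshold.
That puts the output at -14.5 dB.

-14.5 dB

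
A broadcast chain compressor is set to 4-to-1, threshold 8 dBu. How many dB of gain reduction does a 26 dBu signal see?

13.5 dB

Overshoot = 26 − 8 = 18 dB.
A 4:1 ratio leaves 4.5 dB of that excess.
So the signal is attenuated by 18 − 4.5 = 13.5 dB.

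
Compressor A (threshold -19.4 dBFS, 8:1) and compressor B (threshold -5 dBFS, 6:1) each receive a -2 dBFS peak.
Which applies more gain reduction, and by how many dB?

A, by 12.725 dB

A: 17.4 dB over, compressed to 2.175 dB over, so 15.225 dB of GR.
B: 3 dB over, compressed to 0.5 dB over, so 2.5 dB of GR.
Difference: 12.725 dB in favour of A.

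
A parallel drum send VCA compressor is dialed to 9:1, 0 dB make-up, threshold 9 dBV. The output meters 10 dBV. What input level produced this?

The compressed level sits 10 − 9 = 1 dB over threshold.
Before 9:1 compression the overshoot was 1 × 9 = 9 dB, so input = 9 + 9 = 18 dBV.

18 dBV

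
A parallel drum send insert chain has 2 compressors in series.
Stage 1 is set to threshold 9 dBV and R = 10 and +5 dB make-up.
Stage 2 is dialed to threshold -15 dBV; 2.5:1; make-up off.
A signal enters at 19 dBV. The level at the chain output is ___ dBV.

-3 dBV

Stage 1: 19 dBV is 10 dB over 9 dBV; at 10:1 that becomes 1 dB over, giving 10 dBV; +5 dB make-up → 15 dBV.
Stage 2: 30 dB above -15 dBV, reduced 2.5:1 to 12 dB above → -3 dBV.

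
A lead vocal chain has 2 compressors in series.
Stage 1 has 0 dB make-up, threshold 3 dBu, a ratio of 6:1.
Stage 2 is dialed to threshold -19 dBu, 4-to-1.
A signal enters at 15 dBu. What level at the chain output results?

Stage 1: 12 dB above 3 dBu, reduced 6:1 to 2 dB above → 5 dBu.
Stage 2: overshoot 24 dB → 24/4 = 6 dB → -13 dBu.

-13 dBu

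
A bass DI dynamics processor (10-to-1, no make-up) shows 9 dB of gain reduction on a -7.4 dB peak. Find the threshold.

Let T be the threshold. Output overshoot = (input overshoot)/R, so -16.4 − T = (-7.4 − T)/10.
10·(-16.4 − T) = -7.4 − T → 9·T = -164 − (-7.4) = -156.6.
T = -156.6/9 = -17.4 dB.

-17.4 dB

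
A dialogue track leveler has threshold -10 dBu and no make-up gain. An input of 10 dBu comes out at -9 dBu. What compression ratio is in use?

20:1

Input overshoot = 10 − (-10) = 20 dB; output overshoot = -9 − (-10) = 1 dB.
Ratio = 20 / 1 = 20.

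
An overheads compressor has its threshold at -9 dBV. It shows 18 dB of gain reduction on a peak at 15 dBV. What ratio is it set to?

Input overshoot = 15 − (-9) = 24 dB.
Output overshoot = 24 − 18 = 6 dB.
Ratio = input overshoot / output overshoot = 24 / 6 = 4.

4:1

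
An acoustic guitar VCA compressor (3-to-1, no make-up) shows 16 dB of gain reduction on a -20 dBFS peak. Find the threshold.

Gain reduction = -20 − (-36) = 16 dB; output overshoot = GR / (R − 1) = 16 / 2 = 8 dB.
Threshold = output − output overshoot = -36 − 8 = -44 dBFS.

-44 dBFS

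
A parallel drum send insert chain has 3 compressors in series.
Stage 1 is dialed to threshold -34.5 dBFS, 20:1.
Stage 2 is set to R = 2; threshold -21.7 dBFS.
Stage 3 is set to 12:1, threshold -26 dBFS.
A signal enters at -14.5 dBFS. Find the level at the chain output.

-33.5 dBFS

Stage 1: -14.5 dBFS is 20 dB over -34.5 dBFS; at 20:1 that becomes 1 dB over, giving -33.5 dBFS.
Stage 2: -33.5 dBFS is at or below the -21.7 dBFS threshold — no compression; output -33.5 dBFS.
Stage 3: below threshold (-33.5 ≤ -26); passes unchanged; output -33.5 dBFS.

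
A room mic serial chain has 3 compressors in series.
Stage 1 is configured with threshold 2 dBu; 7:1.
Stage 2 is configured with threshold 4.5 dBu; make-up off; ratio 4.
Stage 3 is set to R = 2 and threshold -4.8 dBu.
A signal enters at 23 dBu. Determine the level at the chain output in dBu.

Stage 1: 23 dBu is 21 dB over 2 dBu; at 7:1 that becomes 3 dB over, giving 5 dBu.
Stage 2: 5 dBu is 0.5 dB over 4.5 dBu; at 4:1 that becomes 0.125 dB over, giving 4.625 dBu.
Stage 3: overshoot 9.425 dB → 9.425/2 = 4.7125 dB → -0.0875 dBu.

-0.0875 dBu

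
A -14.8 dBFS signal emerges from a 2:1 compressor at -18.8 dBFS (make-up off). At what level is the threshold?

Input is 8 dB above T (since output overshoot × R = input overshoot: (-18.8 − T)·2 = -14.8 − T gives T = -22.8 dBFS).
Check: -22.8 + (-14.8 − (-22.8))/2 = -22.8 + 4 = -18.8 dBFS. ✓

-22.8 dBFS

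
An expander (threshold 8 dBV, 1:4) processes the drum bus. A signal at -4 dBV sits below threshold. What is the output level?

Below threshold, a 1:4 expander applies gain = (4−1)×(T − x) of attenuation.
(4−1) × 12 = 36 dB, so output = -4 − 36 = -40 dBV.

-40 dBV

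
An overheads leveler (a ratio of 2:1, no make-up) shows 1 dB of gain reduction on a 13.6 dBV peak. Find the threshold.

Let T be the threshold. Output overshoot = (input overshoot)/R, so 12.6 − T = (13.6 − T)/2.
2·(12.6 − T) = 13.6 − T → 1·T = 25.2 − 13.6 = 11.6.
T = 11.6/1 = 11.6 dBV.

11.6 dBV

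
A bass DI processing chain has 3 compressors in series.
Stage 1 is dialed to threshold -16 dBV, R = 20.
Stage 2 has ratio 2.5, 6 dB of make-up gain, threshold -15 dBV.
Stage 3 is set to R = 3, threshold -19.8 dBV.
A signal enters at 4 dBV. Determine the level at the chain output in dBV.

Stage 1: overshoot 20 dB → 20/20 = 1 dB → -15 dBV.
Stage 2: below threshold (-15 ≤ -15); passes unchanged; make-up brings it to -9 dBV.
Stage 3: -9 dBV is 10.8 dB over -19.8 dBV; at 3:1 that becomes 3.6 dB over, giving -16.2 dBV.

-16.2 dBV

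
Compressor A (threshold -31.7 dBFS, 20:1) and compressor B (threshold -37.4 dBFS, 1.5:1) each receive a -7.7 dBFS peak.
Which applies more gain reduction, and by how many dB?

A, by 12.9 dB

A: 24 dB over, compressed to 1.2 dB over, so 22.8 dB of GR.
B: 29.7 dB over, compressed to 19.8 dB over, so 9.9 dB of GR.
A reduces 12.9 dB more.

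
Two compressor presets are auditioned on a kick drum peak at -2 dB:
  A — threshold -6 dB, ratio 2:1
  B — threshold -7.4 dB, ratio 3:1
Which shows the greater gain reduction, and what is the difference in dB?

A: 4 dB over, compressed to 2 dB over, so 2 dB of GR.
B: 5.4 dB over, compressed to 1.8 dB over, so 3.6 dB of GR.
Difference: 1.6 dB in favour of B.

B, by 1.6 dB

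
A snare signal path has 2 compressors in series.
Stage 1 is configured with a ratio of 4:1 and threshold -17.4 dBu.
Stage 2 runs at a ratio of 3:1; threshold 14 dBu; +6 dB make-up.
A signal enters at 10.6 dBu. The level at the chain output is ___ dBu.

-4.4 dBu

Stage 1: overshoot 28 dB → 28/4 = 7 dB → -10.4 dBu.
Stage 2: -10.4 dBu is at or below the 14 dBu threshold — no compression; make-up brings it to -4.4 dBu.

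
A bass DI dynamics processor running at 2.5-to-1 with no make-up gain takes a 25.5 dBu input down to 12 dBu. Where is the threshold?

Gain reduction = 25.5 − 12 = 13.5 dB; output overshoot = GR / (R − 1) = 13.5 / 1.5 = 9 dB.
Threshold = output − output overshoot = 12 − 9 = 3 dBu.

3 dBu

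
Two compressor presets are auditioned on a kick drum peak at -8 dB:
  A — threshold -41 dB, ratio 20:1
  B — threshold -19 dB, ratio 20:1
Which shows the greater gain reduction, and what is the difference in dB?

A: overshoot 33 dB → output overshoot 1.65 dB → GR 31.35 dB.
B: overshoot 11 dB → output overshoot 0.55 dB → GR 10.45 dB.
Difference: 20.9 dB in favour of A.

A, by 20.9 dB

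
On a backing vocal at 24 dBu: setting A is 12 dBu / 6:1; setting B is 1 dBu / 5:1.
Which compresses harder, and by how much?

B, by 8.4 dB

A: 12 dB over, compressed to 2 dB over, so 10 dB of GR.
B: 23 dB over, compressed to 4.6 dB over, so 18.4 dB of GR.
Difference: 8.4 dB in favour of B.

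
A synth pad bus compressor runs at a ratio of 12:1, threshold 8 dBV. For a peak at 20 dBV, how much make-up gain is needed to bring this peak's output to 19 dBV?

Without make-up, output = threshold + overshoot/12 = 8 + 1 = 9 dBV.
Gap to target: 10 dB.

10 dB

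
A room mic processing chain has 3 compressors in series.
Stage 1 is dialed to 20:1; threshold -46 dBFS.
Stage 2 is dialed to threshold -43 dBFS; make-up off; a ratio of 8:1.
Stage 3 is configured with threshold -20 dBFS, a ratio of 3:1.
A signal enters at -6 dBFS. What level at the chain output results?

Stage 1: -6 dBFS is 40 dB over -46 dBFS; at 20:1 that becomes 2 dB over, giving -44 dBFS.
Stage 2: -44 dBFS ≤ -43 dBFS, so stage 2 doesn't engage; output -44 dBFS.
Stage 3: -44 dBFS is at or below the -20 dBFS threshold — no compression; output -44 dBFS.

-44 dBFS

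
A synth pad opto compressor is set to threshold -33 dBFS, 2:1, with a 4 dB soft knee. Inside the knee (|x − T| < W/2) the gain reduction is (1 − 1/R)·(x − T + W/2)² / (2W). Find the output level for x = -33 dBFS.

x − T + W/2 = -33 − (-33) + 2 = 2.
GR = (1 − 1/2) × 2² / 8 = 0.5 × 4 / 8 = 0.25 dB.
Output = -33 − 0.25 = -33.25 dBFS.

-33.25 dBFS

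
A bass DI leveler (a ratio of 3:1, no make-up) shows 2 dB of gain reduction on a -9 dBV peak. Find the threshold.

-12 dBV

Gain reduction = -9 − (-11) = 2 dB; output overshoot = GR / (R − 1) = 2 / 2 = 1 dB.
Threshold = output − output overshoot = -11 − 1 = -12 dBV.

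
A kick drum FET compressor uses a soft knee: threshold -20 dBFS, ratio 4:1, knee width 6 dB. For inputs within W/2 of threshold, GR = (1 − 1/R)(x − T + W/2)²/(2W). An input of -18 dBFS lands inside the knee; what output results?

-19.5625 dBFS

x − T + W/2 = -18 − (-20) + 3 = 5.
GR = (1 − 1/4) × 5² / 12 = 0.75 × 25 / 12 = 1.5625 dB.
Output = -18 − 1.5625 = -19.5625 dBFS.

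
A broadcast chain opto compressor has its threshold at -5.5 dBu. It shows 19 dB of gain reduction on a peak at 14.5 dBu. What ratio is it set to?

20:1

Input overshoot = 14.5 − (-5.5) = 20 dB.
Output overshoot = 20 − 19 = 1 dB.
Ratio = input overshoot / output overshoot = 20 / 1 = 20.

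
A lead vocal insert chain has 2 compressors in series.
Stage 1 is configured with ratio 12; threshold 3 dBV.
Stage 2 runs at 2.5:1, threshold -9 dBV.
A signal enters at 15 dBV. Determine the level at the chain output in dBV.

Stage 1: overshoot 12 dB → 12/12 = 1 dB → 4 dBV.
Stage 2: 4 dBV is 13 dB over -9 dBV; at 2.5:1 that becomes 5.2 dB over, giving -3.8 dBV.

-3.8 dBV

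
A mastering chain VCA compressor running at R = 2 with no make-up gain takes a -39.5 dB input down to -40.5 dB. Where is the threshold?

-41.5 dB

Input is 2 dB above T (since output overshoot × R = input overshoot: (-40.5 − T)·2 = -39.5 − T gives T = -41.5 dB).
Check: -41.5 + (-39.5 − (-41.5))/2 = -41.5 + 1 = -40.5 dB. ✓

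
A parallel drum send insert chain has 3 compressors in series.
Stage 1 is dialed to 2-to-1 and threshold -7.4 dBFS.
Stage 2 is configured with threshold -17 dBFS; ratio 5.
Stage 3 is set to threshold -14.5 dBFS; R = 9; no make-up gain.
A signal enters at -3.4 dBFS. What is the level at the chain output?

Stage 1: overshoot 4 dB → 4/2 = 2 dB → -5.4 dBFS.
Stage 2: overshoot 11.6 dB → 11.6/5 = 2.32 dB → -14.68 dBFS.
Stage 3: below threshold (-14.68 ≤ -14.5); passes unchanged; output -14.68 dBFS.

-14.68 dBFS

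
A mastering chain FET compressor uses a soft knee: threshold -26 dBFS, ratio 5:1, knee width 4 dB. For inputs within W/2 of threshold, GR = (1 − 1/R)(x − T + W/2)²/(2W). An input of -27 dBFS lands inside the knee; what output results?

x − T + W/2 = -27 − (-26) + 2 = 1.
GR = (1 − 1/5) × 1² / 8 = 0.8 × 1 / 8 = 0.1 dB.
Output = -27 − 0.1 = -27.1 dBFS.

-27.1 dBFS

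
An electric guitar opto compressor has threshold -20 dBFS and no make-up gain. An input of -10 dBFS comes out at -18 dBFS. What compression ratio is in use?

5:1

Input overshoot = -10 − (-20) = 10 dB; output overshoot = -18 − (-20) = 2 dB.
Ratio = 10 / 2 = 5.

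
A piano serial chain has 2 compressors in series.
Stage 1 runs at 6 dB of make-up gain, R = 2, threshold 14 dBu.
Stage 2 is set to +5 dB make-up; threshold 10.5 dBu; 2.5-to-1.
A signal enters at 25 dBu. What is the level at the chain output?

Stage 1: 11 dB above 14 dBu, reduced 2:1 to 5.5 dB above → 19.5 dBu; +6 dB make-up → 25.5 dBu.
Stage 2: overshoot 15 dB → 15/2.5 = 6 dB → 16.5 dBu; +5 dB make-up → 21.5 dBu.

21.5 dBu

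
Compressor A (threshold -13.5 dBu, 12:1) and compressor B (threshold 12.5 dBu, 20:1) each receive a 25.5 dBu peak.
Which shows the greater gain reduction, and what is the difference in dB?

A: GR = 39 − 39/12 = 35.75 dB.
B: GR = 13 − 13/20 = 12.35 dB.
Difference: 23.4 dB in favour of A.

A, by 23.4 dB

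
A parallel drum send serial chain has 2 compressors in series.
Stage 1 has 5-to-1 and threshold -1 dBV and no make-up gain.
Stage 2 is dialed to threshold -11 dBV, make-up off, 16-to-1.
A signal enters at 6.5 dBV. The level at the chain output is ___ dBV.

-10.28125 dBV

Stage 1: 6.5 dBV is 7.5 dB over -1 dBV; at 5:1 that becomes 1.5 dB over, giving 0.5 dBV.
Stage 2: overshoot 11.5 dB → 11.5/16 = 0.71875 dB → -10.28125 dBV.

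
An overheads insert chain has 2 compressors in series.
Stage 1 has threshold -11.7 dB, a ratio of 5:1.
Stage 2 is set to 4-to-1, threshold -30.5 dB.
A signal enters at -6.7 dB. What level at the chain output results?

Stage 1: -6.7 dB is 5 dB over -11.7 dB; at 5:1 that becomes 1 dB over, giving -10.7 dB.
Stage 2: 19.8 dB above -30.5 dB, reduced 4:1 to 4.95 dB above → -25.55 dB.

-25.55 dB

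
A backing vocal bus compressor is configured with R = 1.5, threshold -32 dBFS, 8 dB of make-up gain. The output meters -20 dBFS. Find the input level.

-26 dBFS

Remove make-up: -20 − 8 = -28 dBFS.
That's 4 dB above the -32 dBFS threshold.
Input overshoot = R × output overshoot = 6 dB → input = -32 + 6 = -26 dBFS.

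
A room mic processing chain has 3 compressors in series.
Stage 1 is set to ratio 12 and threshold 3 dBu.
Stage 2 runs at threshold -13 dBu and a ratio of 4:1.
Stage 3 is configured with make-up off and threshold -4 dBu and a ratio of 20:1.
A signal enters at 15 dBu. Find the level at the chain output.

-8.75 dBu

Stage 1: 15 dBu is 12 dB over 3 dBu; at 12:1 that becomes 1 dB over, giving 4 dBu.
Stage 2: 4 dBu is 17 dB over -13 dBu; at 4:1 that becomes 4.25 dB over, giving -8.75 dBu.
Stage 3: -8.75 dBu ≤ -4 dBu, so stage 3 doesn't engage; output -8.75 dBu.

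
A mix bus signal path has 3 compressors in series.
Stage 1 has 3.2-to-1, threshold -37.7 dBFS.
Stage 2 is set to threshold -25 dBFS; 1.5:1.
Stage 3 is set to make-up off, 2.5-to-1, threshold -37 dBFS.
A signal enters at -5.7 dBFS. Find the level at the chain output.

-33.28 dBFS

Stage 1: overshoot 32 dB → 32/3.2 = 10 dB → -27.7 dBFS.
Stage 2: -27.7 dBFS ≤ -25 dBFS, so stage 2 doesn't engage; output -27.7 dBFS.
Stage 3: 9.3 dB above -37 dBFS, reduced 2.5:1 to 3.72 dB above → -33.28 dBFS.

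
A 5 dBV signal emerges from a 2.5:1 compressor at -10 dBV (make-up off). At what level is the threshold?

Gain reduction = 5 − (-10) = 15 dB; output overshoot = GR / (R − 1) = 15 / 1.5 = 10 dB.
Threshold = output − output overshoot = -10 − 10 = -20 dBV.

-20 dBV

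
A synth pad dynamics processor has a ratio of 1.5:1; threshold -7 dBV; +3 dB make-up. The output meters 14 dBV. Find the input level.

20 dBV

Stripping the +3 dB make-up gives 11 dBV at the gain stage.
Post-compression overshoot = 11 − (-7) = 18 dB.
Input overshoot = R × output overshoot = 27 dB → input = -7 + 27 = 20 dBV.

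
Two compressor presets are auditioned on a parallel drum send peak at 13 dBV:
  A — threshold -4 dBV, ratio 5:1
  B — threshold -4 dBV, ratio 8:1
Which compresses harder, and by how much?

A: overshoot 17 dB → output overshoot 3.4 dB → GR 13.6 dB.
B: overshoot 17 dB → output overshoot 2.125 dB → GR 14.875 dB.
B reduces 1.275 dB more.

B, by 1.275 dB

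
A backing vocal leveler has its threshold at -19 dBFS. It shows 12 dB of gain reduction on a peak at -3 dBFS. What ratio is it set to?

4:1

Input overshoot = -3 − (-19) = 16 dB.
Output overshoot = 16 − 12 = 4 dB.
Ratio = input overshoot / output overshoot = 16 / 4 = 4.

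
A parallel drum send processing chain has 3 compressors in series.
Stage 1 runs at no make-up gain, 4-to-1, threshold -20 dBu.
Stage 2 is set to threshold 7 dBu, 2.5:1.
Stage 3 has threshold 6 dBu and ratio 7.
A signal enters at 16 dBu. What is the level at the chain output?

-11 dBu

Stage 1: 36 dB above -20 dBu, reduced 4:1 to 9 dB above → -11 dBu.
Stage 2: -11 dBu ≤ 7 dBu, so stage 2 doesn't engage; output -11 dBu.
Stage 3: -11 dBu ≤ 6 dBu, so stage 3 doesn't engage; output -11 dBu.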